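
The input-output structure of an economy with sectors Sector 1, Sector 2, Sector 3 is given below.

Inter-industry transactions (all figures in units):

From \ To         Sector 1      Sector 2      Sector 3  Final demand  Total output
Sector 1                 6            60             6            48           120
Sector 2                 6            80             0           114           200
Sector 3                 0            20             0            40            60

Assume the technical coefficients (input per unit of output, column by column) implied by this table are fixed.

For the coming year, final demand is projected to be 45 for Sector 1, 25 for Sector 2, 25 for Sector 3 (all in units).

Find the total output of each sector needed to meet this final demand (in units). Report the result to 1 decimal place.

Technical coefficients a_ij = z_ij / X_j:
  a_11 = 6/120 = 0.05, a_21 = 6/120 = 0.05, a_31 = 0/120 = 0.00
  a_12 = 60/200 = 0.30, a_22 = 80/200 = 0.40, a_32 = 20/200 = 0.10
  a_13 = 6/60 = 0.10, a_23 = 0/60 = 0.00, a_33 = 0/60 = 0.00
I − A =
  [   0.95    -0.30    -0.10]
  [  -0.05     0.60     0.00]
  [   0.00    -0.10     1.00]
Cofactors of I−A, C_ij = (−1)^(i+j)·(minor ij) (rows/columns in the sector order above):
  C_11 = (0.60)(1.00) − (0.00)(-0.10) = 0.6000
  C_12 = −[(-0.05)(1.00) − (0.00)(0.00)] = 0.0500
  C_13 = (-0.05)(-0.10) − (0.60)(0.00) = 0.0050
  C_21 = −[(-0.30)(1.00) − (-0.10)(-0.10)] = 0.3100
  C_22 = (0.95)(1.00) − (-0.10)(0.00) = 0.9500
  C_23 = −[(0.95)(-0.10) − (-0.30)(0.00)] = 0.0950
  C_31 = (-0.30)(0.00) − (-0.10)(0.60) = 0.0600
  C_32 = −[(0.95)(0.00) − (-0.10)(-0.05)] = 0.0050
  C_33 = (0.95)(0.60) − (-0.30)(-0.05) = 0.5550
det(I−A) = Σ_j (I−A)_1j·C_1j = (0.95)(0.6000) + (-0.30)(0.0500) + (-0.10)(0.0050) = 0.5545
adj(I−A) = Cᵀ =
  [ 0.6000   0.3100   0.0600]
  [ 0.0500   0.9500   0.0050]
  [ 0.0050   0.0950   0.5550]
(I − A)⁻¹ = adj(I−A) / det(I−A) ≈
  [   1.0821     0.5591     0.1082]
  [   0.0902     1.7133     0.0090]
  [   0.0090     0.1713     1.0009]
x = (I − A)⁻¹ d = adj(I−A)·d / det(I−A), with det(I−A) = 0.5545:
  x_1 = (0.6000·45 + 0.3100·25 + 0.0600·25) / 0.5545 = 36.25 / 0.5545 ≈ 65.4
  x_2 = (0.0500·45 + 0.9500·25 + 0.0050·25) / 0.5545 = 26.125 / 0.5545 ≈ 47.1
  x_3 = (0.0050·45 + 0.0950·25 + 0.5550·25) / 0.5545 = 16.475 / 0.5545 ≈ 29.7

x_1 = 65.4, x_2 = 47.1, x_3 = 29.7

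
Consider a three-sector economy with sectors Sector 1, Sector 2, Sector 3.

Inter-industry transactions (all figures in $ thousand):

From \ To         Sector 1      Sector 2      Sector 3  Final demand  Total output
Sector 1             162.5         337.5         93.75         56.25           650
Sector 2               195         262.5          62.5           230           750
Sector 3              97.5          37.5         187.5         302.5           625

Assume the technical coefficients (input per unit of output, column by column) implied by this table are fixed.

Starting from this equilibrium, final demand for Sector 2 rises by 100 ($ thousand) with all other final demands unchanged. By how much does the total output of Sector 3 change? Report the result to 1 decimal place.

Δx_3 = 47.9

Technical coefficients a_ij = z_ij / X_j:
  a_11 = 162.5/650 = 0.25, a_21 = 195/650 = 0.30, a_31 = 97.5/650 = 0.15
  a_12 = 337.5/750 = 0.45, a_22 = 262.5/750 = 0.35, a_32 = 37.5/750 = 0.05
  a_13 = 93.75/625 = 0.15, a_23 = 62.5/625 = 0.10, a_33 = 187.5/625 = 0.30
I − A =
  [   0.75    -0.45    -0.15]
  [  -0.30     0.65    -0.10]
  [  -0.15    -0.05     0.70]
Cofactors of I−A, C_ij = (−1)^(i+j)·(minor ij) (rows/columns in the sector order above):
  C_11 = (0.65)(0.70) − (-0.10)(-0.05) = 0.4500
  C_12 = −[(-0.30)(0.70) − (-0.10)(-0.15)] = 0.2250
  C_13 = (-0.30)(-0.05) − (0.65)(-0.15) = 0.1125
  C_21 = −[(-0.45)(0.70) − (-0.15)(-0.05)] = 0.3225
  C_22 = (0.75)(0.70) − (-0.15)(-0.15) = 0.5025
  C_23 = −[(0.75)(-0.05) − (-0.45)(-0.15)] = 0.1050
  C_31 = (-0.45)(-0.10) − (-0.15)(0.65) = 0.1425
  C_32 = −[(0.75)(-0.10) − (-0.15)(-0.30)] = 0.1200
  C_33 = (0.75)(0.65) − (-0.45)(-0.30) = 0.3525
det(I−A) = Σ_j (I−A)_1j·C_1j = (0.75)(0.4500) + (-0.45)(0.2250) + (-0.15)(0.1125) = 0.219375
adj(I−A) = Cᵀ =
  [ 0.4500   0.3225   0.1425]
  [ 0.2250   0.5025   0.1200]
  [ 0.1125   0.1050   0.3525]
(I − A)⁻¹ = adj(I−A) / det(I−A) ≈
  [   2.0513     1.4701     0.6496]
  [   1.0256     2.2906     0.5470]
  [   0.5128     0.4786     1.6068]
Δx = (I − A)⁻¹ Δd with Δd having +100 in the Sector 2 component and 0 elsewhere.
So Δx_3 = L_32 · (+100), where L_32 = adj(I−A)_32 / det(I−A) = 0.1050 / 0.219375.
Δx_3 = 0.1050 × (+100) / 0.219375 = 10.50 / 0.219375 ≈ 47.9.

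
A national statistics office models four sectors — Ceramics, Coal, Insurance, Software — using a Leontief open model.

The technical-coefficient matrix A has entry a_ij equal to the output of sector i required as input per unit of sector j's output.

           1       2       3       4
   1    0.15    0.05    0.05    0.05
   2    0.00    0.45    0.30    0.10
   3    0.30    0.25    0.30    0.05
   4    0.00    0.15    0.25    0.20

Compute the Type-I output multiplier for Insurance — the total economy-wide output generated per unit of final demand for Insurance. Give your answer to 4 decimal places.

I − A =
  [   0.85    -0.05    -0.05    -0.05]
  [   0.00     0.55    -0.30    -0.10]
  [  -0.30    -0.25     0.70    -0.05]
  [   0.00    -0.15    -0.25     0.80]
Compute the cofactors C_ij = (−1)^(i+j)·(3×3 minor ij) of I−A; the adjugate is their transpose:
adj(I−A) = Cᵀ =
  [ 0.222125   0.046125   0.043625   0.022375]
  [ 0.079500   0.449625   0.225250   0.075250]
  [ 0.127500   0.190625   0.361250   0.054375]
  [ 0.054750   0.143875   0.155125   0.250750]
det(I−A) = Σ_j (I−A)_1j·C_1j = (0.85)(0.222125) + (-0.05)(0.079500) + (-0.05)(0.127500) + (-0.05)(0.054750) = 0.17571875
(I − A)⁻¹ = adj(I−A) / det(I−A) ≈
  [   1.26409     0.26249     0.24827     0.12733]
  [   0.45243     2.55878     1.28188     0.42824]
  [   0.72559     1.08483     2.05584     0.30944]
  [   0.31158     0.81878     0.88280     1.42700]
The output multiplier for sector j is the column-j sum of the Leontief inverse (I − A)⁻¹ = adj(I−A) / det(I−A).
Column 3 of adj(I−A): (0.043625, 0.225250, 0.361250, 0.155125); det(I−A) = 0.17571875.
m_3 = (0.043625 + 0.225250 + 0.361250 + 0.155125) / 0.17571875 = 0.78525 / 0.17571875 ≈ 4.4688.

m_3 = 4.4688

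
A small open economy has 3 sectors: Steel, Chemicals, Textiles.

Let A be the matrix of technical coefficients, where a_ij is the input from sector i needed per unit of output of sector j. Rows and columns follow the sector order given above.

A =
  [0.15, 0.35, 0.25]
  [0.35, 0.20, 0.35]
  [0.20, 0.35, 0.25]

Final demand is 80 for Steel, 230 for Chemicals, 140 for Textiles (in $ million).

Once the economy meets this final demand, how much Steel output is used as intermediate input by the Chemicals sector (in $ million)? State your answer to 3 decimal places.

I − A =
  [   0.85    -0.35    -0.25]
  [  -0.35     0.80    -0.35]
  [  -0.20    -0.35     0.75]
Cofactors of I−A, C_ij = (−1)^(i+j)·(minor ij) (rows/columns in the sector order above):
  C_11 = (0.80)(0.75) − (-0.35)(-0.35) = 0.4775
  C_12 = −[(-0.35)(0.75) − (-0.35)(-0.20)] = 0.3325
  C_13 = (-0.35)(-0.35) − (0.80)(-0.20) = 0.2825
  C_21 = −[(-0.35)(0.75) − (-0.25)(-0.35)] = 0.3500
  C_22 = (0.85)(0.75) − (-0.25)(-0.20) = 0.5875
  C_23 = −[(0.85)(-0.35) − (-0.35)(-0.20)] = 0.3675
  C_31 = (-0.35)(-0.35) − (-0.25)(0.80) = 0.3225
  C_32 = −[(0.85)(-0.35) − (-0.25)(-0.35)] = 0.3850
  C_33 = (0.85)(0.80) − (-0.35)(-0.35) = 0.5575
det(I−A) = Σ_j (I−A)_1j·C_1j = (0.85)(0.4775) + (-0.35)(0.3325) + (-0.25)(0.2825) = 0.218875
adj(I−A) = Cᵀ =
  [ 0.4775   0.3500   0.3225]
  [ 0.3325   0.5875   0.3850]
  [ 0.2825   0.3675   0.5575]
(I − A)⁻¹ = adj(I−A) / det(I−A) ≈
  [   2.1816     1.5991     1.4734]
  [   1.5191     2.6842     1.7590]
  [   1.2907     1.6790     2.5471]
First solve x = (I − A)⁻¹ d = adj(I−A)·d / det(I−A); in particular x_2 = (0.3325·80 + 0.5875·230 + 0.3850·140) / 0.218875 = 215.625 / 0.218875 ≈ 985.15134.
Intermediate flow from 1 to 2: z_12 = a_12 · x_2 = 0.35 × 215.625 / 0.218875 = 75.46875 / 0.218875 ≈ 344.803.

z_12 = 344.803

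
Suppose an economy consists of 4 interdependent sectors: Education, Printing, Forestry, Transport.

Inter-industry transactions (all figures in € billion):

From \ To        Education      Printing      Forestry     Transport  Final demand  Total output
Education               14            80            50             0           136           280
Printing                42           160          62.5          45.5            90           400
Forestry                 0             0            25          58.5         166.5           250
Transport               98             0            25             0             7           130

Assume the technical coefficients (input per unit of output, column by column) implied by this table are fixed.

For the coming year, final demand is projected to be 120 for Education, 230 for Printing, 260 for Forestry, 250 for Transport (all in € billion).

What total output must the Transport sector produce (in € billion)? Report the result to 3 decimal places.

x_4 = 455.780

Technical coefficients a_ij = z_ij / X_j:
  a_11 = 14/280 = 0.05, a_21 = 42/280 = 0.15, a_31 = 0/280 = 0.00, a_41 = 98/280 = 0.35
  a_12 = 80/400 = 0.20, a_22 = 160/400 = 0.40, a_32 = 0/400 = 0.00, a_42 = 0/400 = 0.00
  a_13 = 50/250 = 0.20, a_23 = 62.5/250 = 0.25, a_33 = 25/250 = 0.10, a_43 = 25/250 = 0.10
  a_14 = 0/130 = 0.00, a_24 = 45.5/130 = 0.35, a_34 = 58.5/130 = 0.45, a_44 = 0/130 = 0.00
I − A =
  [   0.95    -0.20    -0.20     0.00]
  [  -0.15     0.60    -0.25    -0.35]
  [   0.00     0.00     0.90    -0.45]
  [  -0.35     0.00    -0.10     1.00]
Compute the cofactors C_ij = (−1)^(i+j)·(3×3 minor ij) of I−A; the adjugate is their transpose:
adj(I−A) = Cᵀ =
  [ 0.513000   0.171000   0.177000   0.139500]
  [ 0.277875   0.780750   0.325250   0.419625]
  [ 0.094500   0.031500   0.515500   0.243000]
  [ 0.189000   0.063000   0.113500   0.486000]
det(I−A) = Σ_j (I−A)_1j·C_1j = (0.95)(0.513000) + (-0.20)(0.277875) + (-0.20)(0.094500) + (0.00)(0.189000) = 0.412875
(I − A)⁻¹ = adj(I−A) / det(I−A) ≈
  [   1.2425     0.4142     0.4287     0.3379]
  [   0.6730     1.8910     0.7878     1.0163]
  [   0.2289     0.0763     1.2486     0.5886]
  [   0.4578     0.1526     0.2749     1.1771]
x = (I − A)⁻¹ d = adj(I−A)·d / det(I−A), with det(I−A) = 0.412875:
  x_1 = (0.513000·120 + 0.171000·230 + 0.177000·260 + 0.139500·250) / 0.412875 = 181.785 / 0.412875 ≈ 440.291
  x_2 = (0.277875·120 + 0.780750·230 + 0.325250·260 + 0.419625·250) / 0.412875 = 402.38875 / 0.412875 ≈ 974.602
  x_3 = (0.094500·120 + 0.031500·230 + 0.515500·260 + 0.243000·250) / 0.412875 = 213.365 / 0.412875 ≈ 516.779
  x_4 = (0.189000·120 + 0.063000·230 + 0.113500·260 + 0.486000·250) / 0.412875 = 188.18 / 0.412875 ≈ 455.780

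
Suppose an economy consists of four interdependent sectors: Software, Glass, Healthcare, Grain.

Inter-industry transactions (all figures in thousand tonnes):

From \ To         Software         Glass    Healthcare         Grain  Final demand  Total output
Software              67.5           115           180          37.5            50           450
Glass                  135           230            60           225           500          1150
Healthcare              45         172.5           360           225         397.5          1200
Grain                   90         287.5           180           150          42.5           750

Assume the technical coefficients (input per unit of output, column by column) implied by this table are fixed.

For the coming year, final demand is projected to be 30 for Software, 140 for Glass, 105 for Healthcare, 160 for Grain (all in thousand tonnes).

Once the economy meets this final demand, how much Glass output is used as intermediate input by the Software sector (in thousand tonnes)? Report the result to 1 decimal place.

z_21 = 61.5

Technical coefficients a_ij = z_ij / X_j:
  a_11 = 67.5/450 = 0.15, a_21 = 135/450 = 0.30, a_31 = 45/450 = 0.10, a_41 = 90/450 = 0.20
  a_12 = 115/1150 = 0.10, a_22 = 230/1150 = 0.20, a_32 = 172.5/1150 = 0.15, a_42 = 287.5/1150 = 0.25
  a_13 = 180/1200 = 0.15, a_23 = 60/1200 = 0.05, a_33 = 360/1200 = 0.30, a_43 = 180/1200 = 0.15
  a_14 = 37.5/750 = 0.05, a_24 = 225/750 = 0.30, a_34 = 225/750 = 0.30, a_44 = 150/750 = 0.20
I − A =
  [   0.85    -0.10    -0.15    -0.05]
  [  -0.30     0.80    -0.05    -0.30]
  [  -0.10    -0.15     0.70    -0.30]
  [  -0.20    -0.25    -0.15     0.80]
Compute the cofactors C_ij = (−1)^(i+j)·(3×3 minor ij) of I−A; the adjugate is their transpose:
adj(I−A) = Cᵀ =
  [ 0.343000   0.090625   0.099875   0.092875]
  [ 0.208000   0.409000   0.119000   0.211000]
  [ 0.172000   0.179500   0.438500   0.242500]
  [ 0.183000   0.184125   0.144375   0.429375]
det(I−A) = Σ_j (I−A)_1j·C_1j = (0.85)(0.343000) + (-0.10)(0.208000) + (-0.15)(0.172000) + (-0.05)(0.183000) = 0.2358
(I − A)⁻¹ = adj(I−A) / det(I−A) ≈
  [   1.4546     0.3843     0.4236     0.3939]
  [   0.8821     1.7345     0.5047     0.8948]
  [   0.7294     0.7612     1.8596     1.0284]
  [   0.7761     0.7809     0.6123     1.8209]
First solve x = (I − A)⁻¹ d = adj(I−A)·d / det(I−A); in particular x_1 = (0.343000·30 + 0.090625·140 + 0.099875·105 + 0.092875·160) / 0.2358 = 48.324375 / 0.2358 ≈ 204.938.
Intermediate flow from 2 to 1: z_21 = a_21 · x_1 = 0.30 × 48.324375 / 0.2358 = 14.4973125 / 0.2358 ≈ 61.5.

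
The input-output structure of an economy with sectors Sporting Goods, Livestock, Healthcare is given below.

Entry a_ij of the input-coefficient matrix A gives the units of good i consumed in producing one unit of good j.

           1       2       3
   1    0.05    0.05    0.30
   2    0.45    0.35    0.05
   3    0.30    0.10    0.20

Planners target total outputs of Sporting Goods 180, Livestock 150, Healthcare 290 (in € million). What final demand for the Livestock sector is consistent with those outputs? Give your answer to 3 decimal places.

d_2 = 2.000

I − A =
  [   0.95    -0.05    -0.30]
  [  -0.45     0.65    -0.05]
  [  -0.30    -0.10     0.80]
d = (I − A) x:
  d_1 = (+0.95)·180 + (-0.05)·150 + (-0.30)·290 = 76.500
  d_2 = (-0.45)·180 + (+0.65)·150 + (-0.05)·290 = 2.000
  d_3 = (-0.30)·180 + (-0.10)·150 + (+0.80)·290 = 163.000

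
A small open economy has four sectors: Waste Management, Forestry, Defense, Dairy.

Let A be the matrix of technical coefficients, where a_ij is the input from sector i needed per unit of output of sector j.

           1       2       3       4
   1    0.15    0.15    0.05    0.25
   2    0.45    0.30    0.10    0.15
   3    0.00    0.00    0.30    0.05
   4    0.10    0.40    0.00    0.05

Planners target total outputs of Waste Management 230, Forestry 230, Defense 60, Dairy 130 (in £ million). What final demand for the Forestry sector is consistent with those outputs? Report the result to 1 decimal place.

I − A =
  [   0.85    -0.15    -0.05    -0.25]
  [  -0.45     0.70    -0.10    -0.15]
  [   0.00     0.00     0.70    -0.05]
  [  -0.10    -0.40     0.00     0.95]
d = (I − A) x:
  d_1 = (+0.85)·230 + (-0.15)·230 + (-0.05)·60 + (-0.25)·130 = 125.5
  d_2 = (-0.45)·230 + (+0.70)·230 + (-0.10)·60 + (-0.15)·130 = 32.0
  d_3 = (+0.00)·230 + (+0.00)·230 + (+0.70)·60 + (-0.05)·130 = 35.5
  d_4 = (-0.10)·230 + (-0.40)·230 + (+0.00)·60 + (+0.95)·130 = 8.5

d_2 = 32.0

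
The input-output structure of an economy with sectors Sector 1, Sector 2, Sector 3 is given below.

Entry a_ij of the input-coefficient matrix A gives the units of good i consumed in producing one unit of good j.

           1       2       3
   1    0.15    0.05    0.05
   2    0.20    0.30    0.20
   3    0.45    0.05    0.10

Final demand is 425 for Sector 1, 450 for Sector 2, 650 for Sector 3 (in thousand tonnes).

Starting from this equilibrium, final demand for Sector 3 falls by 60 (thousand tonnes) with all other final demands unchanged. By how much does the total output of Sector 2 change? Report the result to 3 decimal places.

I − A =
  [   0.85    -0.05    -0.05]
  [  -0.20     0.70    -0.20]
  [  -0.45    -0.05     0.90]
Cofactors of I−A, C_ij = (−1)^(i+j)·(minor ij) (rows/columns in the sector order above):
  C_11 = (0.70)(0.90) − (-0.20)(-0.05) = 0.6200
  C_12 = −[(-0.20)(0.90) − (-0.20)(-0.45)] = 0.2700
  C_13 = (-0.20)(-0.05) − (0.70)(-0.45) = 0.3250
  C_21 = −[(-0.05)(0.90) − (-0.05)(-0.05)] = 0.0475
  C_22 = (0.85)(0.90) − (-0.05)(-0.45) = 0.7425
  C_23 = −[(0.85)(-0.05) − (-0.05)(-0.45)] = 0.0650
  C_31 = (-0.05)(-0.20) − (-0.05)(0.70) = 0.0450
  C_32 = −[(0.85)(-0.20) − (-0.05)(-0.20)] = 0.1800
  C_33 = (0.85)(0.70) − (-0.05)(-0.20) = 0.5850
det(I−A) = Σ_j (I−A)_1j·C_1j = (0.85)(0.6200) + (-0.05)(0.2700) + (-0.05)(0.3250) = 0.49725
adj(I−A) = Cᵀ =
  [ 0.6200   0.0475   0.0450]
  [ 0.2700   0.7425   0.1800]
  [ 0.3250   0.0650   0.5850]
(I − A)⁻¹ = adj(I−A) / det(I−A) ≈
  [   1.2469     0.0955     0.0905]
  [   0.5430     1.4932     0.3620]
  [   0.6536     0.1307     1.1765]
Δx = (I − A)⁻¹ Δd with Δd having -60 in the Sector 3 component and 0 elsewhere.
So Δx_2 = L_23 · (-60), where L_23 = adj(I−A)_23 / det(I−A) = 0.1800 / 0.49725.
Δx_2 = 0.1800 × (-60) / 0.49725 = -10.80 / 0.49725 ≈ -21.719.

Δx_2 = -21.719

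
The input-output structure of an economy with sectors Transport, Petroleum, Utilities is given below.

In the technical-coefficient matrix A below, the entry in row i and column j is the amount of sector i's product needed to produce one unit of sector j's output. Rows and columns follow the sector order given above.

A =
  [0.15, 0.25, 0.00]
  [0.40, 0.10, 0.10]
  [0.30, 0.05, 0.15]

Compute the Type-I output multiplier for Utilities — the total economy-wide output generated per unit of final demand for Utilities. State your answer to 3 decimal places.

I − A =
  [   0.85    -0.25     0.00]
  [  -0.40     0.90    -0.10]
  [  -0.30    -0.05     0.85]
Cofactors of I−A, C_ij = (−1)^(i+j)·(minor ij) (rows/columns in the sector order above):
  C_11 = (0.90)(0.85) − (-0.10)(-0.05) = 0.7600
  C_12 = −[(-0.40)(0.85) − (-0.10)(-0.30)] = 0.3700
  C_13 = (-0.40)(-0.05) − (0.90)(-0.30) = 0.2900
  C_21 = −[(-0.25)(0.85) − (0.00)(-0.05)] = 0.2125
  C_22 = (0.85)(0.85) − (0.00)(-0.30) = 0.7225
  C_23 = −[(0.85)(-0.05) − (-0.25)(-0.30)] = 0.1175
  C_31 = (-0.25)(-0.10) − (0.00)(0.90) = 0.0250
  C_32 = −[(0.85)(-0.10) − (0.00)(-0.40)] = 0.0850
  C_33 = (0.85)(0.90) − (-0.25)(-0.40) = 0.6650
det(I−A) = Σ_j (I−A)_1j·C_1j = (0.85)(0.7600) + (-0.25)(0.3700) + (0.00)(0.2900) = 0.5535
adj(I−A) = Cᵀ =
  [ 0.7600   0.2125   0.0250]
  [ 0.3700   0.7225   0.0850]
  [ 0.2900   0.1175   0.6650]
(I − A)⁻¹ = adj(I−A) / det(I−A) ≈
  [   1.3731     0.3839     0.0452]
  [   0.6685     1.3053     0.1536]
  [   0.5239     0.2123     1.2014]
The output multiplier for sector j is the column-j sum of the Leontief inverse (I − A)⁻¹ = adj(I−A) / det(I−A).
Column 3 of adj(I−A): (0.0250, 0.0850, 0.6650); det(I−A) = 0.5535.
m_3 = (0.0250 + 0.0850 + 0.6650) / 0.5535 = 0.775 / 0.5535 ≈ 1.400.

m_3 = 1.400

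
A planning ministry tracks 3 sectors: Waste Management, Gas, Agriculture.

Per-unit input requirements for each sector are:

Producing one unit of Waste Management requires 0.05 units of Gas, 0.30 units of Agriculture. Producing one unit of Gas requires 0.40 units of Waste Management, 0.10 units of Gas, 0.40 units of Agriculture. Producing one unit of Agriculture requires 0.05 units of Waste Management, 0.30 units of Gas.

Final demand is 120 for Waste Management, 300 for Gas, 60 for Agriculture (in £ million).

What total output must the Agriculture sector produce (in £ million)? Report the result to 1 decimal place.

I − A =
  [   1.00    -0.40    -0.05]
  [  -0.05     0.90    -0.30]
  [  -0.30    -0.40     1.00]
Cofactors of I−A, C_ij = (−1)^(i+j)·(minor ij) (rows/columns in the sector order above):
  C_11 = (0.90)(1.00) − (-0.30)(-0.40) = 0.7800
  C_12 = −[(-0.05)(1.00) − (-0.30)(-0.30)] = 0.1400
  C_13 = (-0.05)(-0.40) − (0.90)(-0.30) = 0.2900
  C_21 = −[(-0.40)(1.00) − (-0.05)(-0.40)] = 0.4200
  C_22 = (1.00)(1.00) − (-0.05)(-0.30) = 0.9850
  C_23 = −[(1.00)(-0.40) − (-0.40)(-0.30)] = 0.5200
  C_31 = (-0.40)(-0.30) − (-0.05)(0.90) = 0.1650
  C_32 = −[(1.00)(-0.30) − (-0.05)(-0.05)] = 0.3025
  C_33 = (1.00)(0.90) − (-0.40)(-0.05) = 0.8800
det(I−A) = Σ_j (I−A)_1j·C_1j = (1.00)(0.7800) + (-0.40)(0.1400) + (-0.05)(0.2900) = 0.7095
adj(I−A) = Cᵀ =
  [ 0.7800   0.4200   0.1650]
  [ 0.1400   0.9850   0.3025]
  [ 0.2900   0.5200   0.8800]
(I − A)⁻¹ = adj(I−A) / det(I−A) ≈
  [   1.0994     0.5920     0.2326]
  [   0.1973     1.3883     0.4264]
  [   0.4087     0.7329     1.2403]
x = (I − A)⁻¹ d = adj(I−A)·d / det(I−A), with det(I−A) = 0.7095:
  x_W = (0.7800·120 + 0.4200·300 + 0.1650·60) / 0.7095 = 229.50 / 0.7095 ≈ 323.5
  x_G = (0.1400·120 + 0.9850·300 + 0.3025·60) / 0.7095 = 330.45 / 0.7095 ≈ 465.8
  x_A = (0.2900·120 + 0.5200·300 + 0.8800·60) / 0.7095 = 243.60 / 0.7095 ≈ 343.3

x_A = 343.3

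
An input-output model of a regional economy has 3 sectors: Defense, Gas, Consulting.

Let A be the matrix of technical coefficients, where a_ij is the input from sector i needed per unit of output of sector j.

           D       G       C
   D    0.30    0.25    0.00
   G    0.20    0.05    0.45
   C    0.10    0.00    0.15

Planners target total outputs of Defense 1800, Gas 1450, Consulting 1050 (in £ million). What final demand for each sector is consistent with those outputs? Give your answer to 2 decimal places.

I − A =
  [   0.70    -0.25     0.00]
  [  -0.20     0.95    -0.45]
  [  -0.10     0.00     0.85]
d = (I − A) x:
  d_D = (+0.70)·1800 + (-0.25)·1450 + (+0.00)·1050 = 897.50
  d_G = (-0.20)·1800 + (+0.95)·1450 + (-0.45)·1050 = 545.00
  d_C = (-0.10)·1800 + (+0.00)·1450 + (+0.85)·1050 = 712.50

d_D = 897.50, d_G = 545.00, d_C = 712.50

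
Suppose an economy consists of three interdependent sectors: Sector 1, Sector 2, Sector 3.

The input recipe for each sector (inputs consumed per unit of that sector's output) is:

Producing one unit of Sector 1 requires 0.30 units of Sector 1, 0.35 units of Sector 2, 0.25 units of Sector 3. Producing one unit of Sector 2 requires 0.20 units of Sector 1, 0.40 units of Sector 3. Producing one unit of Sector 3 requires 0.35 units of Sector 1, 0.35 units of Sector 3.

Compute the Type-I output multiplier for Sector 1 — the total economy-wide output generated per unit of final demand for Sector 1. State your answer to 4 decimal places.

I − A =
  [   0.70    -0.20    -0.35]
  [  -0.35     1.00     0.00]
  [  -0.25    -0.40     0.65]
Cofactors of I−A, C_ij = (−1)^(i+j)·(minor ij) (rows/columns in the sector order above):
  C_11 = (1.00)(0.65) − (0.00)(-0.40) = 0.6500
  C_12 = −[(-0.35)(0.65) − (0.00)(-0.25)] = 0.2275
  C_13 = (-0.35)(-0.40) − (1.00)(-0.25) = 0.3900
  C_21 = −[(-0.20)(0.65) − (-0.35)(-0.40)] = 0.2700
  C_22 = (0.70)(0.65) − (-0.35)(-0.25) = 0.3675
  C_23 = −[(0.70)(-0.40) − (-0.20)(-0.25)] = 0.3300
  C_31 = (-0.20)(0.00) − (-0.35)(1.00) = 0.3500
  C_32 = −[(0.70)(0.00) − (-0.35)(-0.35)] = 0.1225
  C_33 = (0.70)(1.00) − (-0.20)(-0.35) = 0.6300
det(I−A) = Σ_j (I−A)_1j·C_1j = (0.70)(0.6500) + (-0.20)(0.2275) + (-0.35)(0.3900) = 0.2730
adj(I−A) = Cᵀ =
  [ 0.6500   0.2700   0.3500]
  [ 0.2275   0.3675   0.1225]
  [ 0.3900   0.3300   0.6300]
(I − A)⁻¹ = adj(I−A) / det(I−A) ≈
  [   2.38095     0.98901     1.28205]
  [   0.83333     1.34615     0.44872]
  [   1.42857     1.20879     2.30769]
The output multiplier for sector j is the column-j sum of the Leontief inverse (I − A)⁻¹ = adj(I−A) / det(I−A).
Column 1 of adj(I−A): (0.6500, 0.2275, 0.3900); det(I−A) = 0.2730.
m_1 = (0.6500 + 0.2275 + 0.3900) / 0.2730 = 1.2675 / 0.2730 ≈ 4.6429.

m_1 = 4.6429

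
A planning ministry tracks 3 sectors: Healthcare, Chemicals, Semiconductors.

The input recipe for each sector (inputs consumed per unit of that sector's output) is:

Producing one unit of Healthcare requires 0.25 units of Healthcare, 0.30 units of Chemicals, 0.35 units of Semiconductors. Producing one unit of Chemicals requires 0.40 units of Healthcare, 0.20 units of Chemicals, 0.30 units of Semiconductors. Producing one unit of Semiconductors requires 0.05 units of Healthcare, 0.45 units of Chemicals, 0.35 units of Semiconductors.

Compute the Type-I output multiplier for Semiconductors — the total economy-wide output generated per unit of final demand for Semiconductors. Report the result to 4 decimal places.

m_S = 8.1431

I − A =
  [   0.75    -0.40    -0.05]
  [  -0.30     0.80    -0.45]
  [  -0.35    -0.30     0.65]
Cofactors of I−A, C_ij = (−1)^(i+j)·(minor ij) (rows/columns in the sector order above):
  C_11 = (0.80)(0.65) − (-0.45)(-0.30) = 0.3850
  C_12 = −[(-0.30)(0.65) − (-0.45)(-0.35)] = 0.3525
  C_13 = (-0.30)(-0.30) − (0.80)(-0.35) = 0.3700
  C_21 = −[(-0.40)(0.65) − (-0.05)(-0.30)] = 0.2750
  C_22 = (0.75)(0.65) − (-0.05)(-0.35) = 0.4700
  C_23 = −[(0.75)(-0.30) − (-0.40)(-0.35)] = 0.3650
  C_31 = (-0.40)(-0.45) − (-0.05)(0.80) = 0.2200
  C_32 = −[(0.75)(-0.45) − (-0.05)(-0.30)] = 0.3525
  C_33 = (0.75)(0.80) − (-0.40)(-0.30) = 0.4800
det(I−A) = Σ_j (I−A)_1j·C_1j = (0.75)(0.3850) + (-0.40)(0.3525) + (-0.05)(0.3700) = 0.12925
adj(I−A) = Cᵀ =
  [ 0.3850   0.2750   0.2200]
  [ 0.3525   0.4700   0.3525]
  [ 0.3700   0.3650   0.4800]
(I − A)⁻¹ = adj(I−A) / det(I−A) ≈
  [   2.97872     2.12766     1.70213]
  [   2.72727     3.63636     2.72727]
  [   2.86267     2.82398     3.71373]
The output multiplier for sector j is the column-j sum of the Leontief inverse (I − A)⁻¹ = adj(I−A) / det(I−A).
Column S of adj(I−A): (0.2200, 0.3525, 0.4800); det(I−A) = 0.12925.
m_S = (0.2200 + 0.3525 + 0.4800) / 0.12925 = 1.0525 / 0.12925 ≈ 8.1431.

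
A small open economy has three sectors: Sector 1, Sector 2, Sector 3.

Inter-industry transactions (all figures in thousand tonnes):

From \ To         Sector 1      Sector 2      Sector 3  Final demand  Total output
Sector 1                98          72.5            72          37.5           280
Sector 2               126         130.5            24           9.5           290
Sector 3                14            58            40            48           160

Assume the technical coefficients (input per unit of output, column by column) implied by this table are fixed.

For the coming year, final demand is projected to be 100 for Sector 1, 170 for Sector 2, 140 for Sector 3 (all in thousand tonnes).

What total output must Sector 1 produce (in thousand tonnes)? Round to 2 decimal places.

Technical coefficients a_ij = z_ij / X_j:
  a_11 = 98/280 = 0.35, a_21 = 126/280 = 0.45, a_31 = 14/280 = 0.05
  a_12 = 72.5/290 = 0.25, a_22 = 130.5/290 = 0.45, a_32 = 58/290 = 0.20
  a_13 = 72/160 = 0.45, a_23 = 24/160 = 0.15, a_33 = 40/160 = 0.25
I − A =
  [   0.65    -0.25    -0.45]
  [  -0.45     0.55    -0.15]
  [  -0.05    -0.20     0.75]
Cofactors of I−A, C_ij = (−1)^(i+j)·(minor ij) (rows/columns in the sector order above):
  C_11 = (0.55)(0.75) − (-0.15)(-0.20) = 0.3825
  C_12 = −[(-0.45)(0.75) − (-0.15)(-0.05)] = 0.3450
  C_13 = (-0.45)(-0.20) − (0.55)(-0.05) = 0.1175
  C_21 = −[(-0.25)(0.75) − (-0.45)(-0.20)] = 0.2775
  C_22 = (0.65)(0.75) − (-0.45)(-0.05) = 0.4650
  C_23 = −[(0.65)(-0.20) − (-0.25)(-0.05)] = 0.1425
  C_31 = (-0.25)(-0.15) − (-0.45)(0.55) = 0.2850
  C_32 = −[(0.65)(-0.15) − (-0.45)(-0.45)] = 0.3000
  C_33 = (0.65)(0.55) − (-0.25)(-0.45) = 0.2450
det(I−A) = Σ_j (I−A)_1j·C_1j = (0.65)(0.3825) + (-0.25)(0.3450) + (-0.45)(0.1175) = 0.1095
adj(I−A) = Cᵀ =
  [ 0.3825   0.2775   0.2850]
  [ 0.3450   0.4650   0.3000]
  [ 0.1175   0.1425   0.2450]
(I − A)⁻¹ = adj(I−A) / det(I−A) ≈
  [   3.4932     2.5342     2.6027]
  [   3.1507     4.2466     2.7397]
  [   1.0731     1.3014     2.2374]
x = (I − A)⁻¹ d = adj(I−A)·d / det(I−A), with det(I−A) = 0.1095:
  x_1 = (0.3825·100 + 0.2775·170 + 0.2850·140) / 0.1095 = 125.325 / 0.1095 ≈ 1144.52
  x_2 = (0.3450·100 + 0.4650·170 + 0.3000·140) / 0.1095 = 155.55 / 0.1095 ≈ 1420.55
  x_3 = (0.1175·100 + 0.1425·170 + 0.2450·140) / 0.1095 = 70.275 / 0.1095 ≈ 641.78

x_1 = 1144.52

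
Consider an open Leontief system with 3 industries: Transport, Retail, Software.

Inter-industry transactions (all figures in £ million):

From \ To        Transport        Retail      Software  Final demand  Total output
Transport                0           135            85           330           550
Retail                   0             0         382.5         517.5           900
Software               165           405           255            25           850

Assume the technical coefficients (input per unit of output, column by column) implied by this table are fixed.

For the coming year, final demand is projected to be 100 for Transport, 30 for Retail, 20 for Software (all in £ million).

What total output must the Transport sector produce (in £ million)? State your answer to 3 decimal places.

Technical coefficients a_ij = z_ij / X_j:
  a_11 = 0/550 = 0.00, a_21 = 0/550 = 0.00, a_31 = 165/550 = 0.30
  a_12 = 135/900 = 0.15, a_22 = 0/900 = 0.00, a_32 = 405/900 = 0.45
  a_13 = 85/850 = 0.10, a_23 = 382.5/850 = 0.45, a_33 = 255/850 = 0.30
I − A =
  [   1.00    -0.15    -0.10]
  [   0.00     1.00    -0.45]
  [  -0.30    -0.45     0.70]
Cofactors of I−A, C_ij = (−1)^(i+j)·(minor ij) (rows/columns in the sector order above):
  C_11 = (1.00)(0.70) − (-0.45)(-0.45) = 0.4975
  C_12 = −[(0.00)(0.70) − (-0.45)(-0.30)] = 0.1350
  C_13 = (0.00)(-0.45) − (1.00)(-0.30) = 0.3000
  C_21 = −[(-0.15)(0.70) − (-0.10)(-0.45)] = 0.1500
  C_22 = (1.00)(0.70) − (-0.10)(-0.30) = 0.6700
  C_23 = −[(1.00)(-0.45) − (-0.15)(-0.30)] = 0.4950
  C_31 = (-0.15)(-0.45) − (-0.10)(1.00) = 0.1675
  C_32 = −[(1.00)(-0.45) − (-0.10)(0.00)] = 0.4500
  C_33 = (1.00)(1.00) − (-0.15)(0.00) = 1.0000
det(I−A) = Σ_j (I−A)_1j·C_1j = (1.00)(0.4975) + (-0.15)(0.1350) + (-0.10)(0.3000) = 0.44725
adj(I−A) = Cᵀ =
  [ 0.4975   0.1500   0.1675]
  [ 0.1350   0.6700   0.4500]
  [ 0.3000   0.4950   1.0000]
(I − A)⁻¹ = adj(I−A) / det(I−A) ≈
  [   1.1124     0.3354     0.3745]
  [   0.3018     1.4980     1.0061]
  [   0.6708     1.1068     2.2359]
x = (I − A)⁻¹ d = adj(I−A)·d / det(I−A), with det(I−A) = 0.44725:
  x_1 = (0.4975·100 + 0.1500·30 + 0.1675·20) / 0.44725 = 57.60 / 0.44725 ≈ 128.787
  x_2 = (0.1350·100 + 0.6700·30 + 0.4500·20) / 0.44725 = 42.60 / 0.44725 ≈ 95.249
  x_3 = (0.3000·100 + 0.4950·30 + 1.0000·20) / 0.44725 = 64.85 / 0.44725 ≈ 144.997

x_1 = 128.787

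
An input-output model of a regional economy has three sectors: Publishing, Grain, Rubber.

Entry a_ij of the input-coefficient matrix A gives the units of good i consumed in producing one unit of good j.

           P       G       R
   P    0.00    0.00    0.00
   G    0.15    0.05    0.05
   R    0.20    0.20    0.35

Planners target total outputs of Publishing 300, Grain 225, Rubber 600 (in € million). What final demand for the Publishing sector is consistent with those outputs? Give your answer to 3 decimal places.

I − A =
  [   1.00     0.00     0.00]
  [  -0.15     0.95    -0.05]
  [  -0.20    -0.20     0.65]
d = (I − A) x:
  d_P = (+1.00)·300 + (+0.00)·225 + (+0.00)·600 = 300.000
  d_G = (-0.15)·300 + (+0.95)·225 + (-0.05)·600 = 138.750
  d_R = (-0.20)·300 + (-0.20)·225 + (+0.65)·600 = 285.000

d_P = 300.000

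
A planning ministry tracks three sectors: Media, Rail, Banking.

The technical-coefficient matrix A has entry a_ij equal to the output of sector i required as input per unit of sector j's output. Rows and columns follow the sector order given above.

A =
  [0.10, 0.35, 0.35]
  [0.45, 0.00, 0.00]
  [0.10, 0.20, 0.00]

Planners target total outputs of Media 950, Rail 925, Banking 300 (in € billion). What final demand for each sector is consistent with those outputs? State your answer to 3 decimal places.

d_M = 426.250, d_R = 497.500, d_B = 20.000

I − A =
  [   0.90    -0.35    -0.35]
  [  -0.45     1.00     0.00]
  [  -0.10    -0.20     1.00]
d = (I − A) x:
  d_M = (+0.90)·950 + (-0.35)·925 + (-0.35)·300 = 426.250
  d_R = (-0.45)·950 + (+1.00)·925 + (+0.00)·300 = 497.500
  d_B = (-0.10)·950 + (-0.20)·925 + (+1.00)·300 = 20.000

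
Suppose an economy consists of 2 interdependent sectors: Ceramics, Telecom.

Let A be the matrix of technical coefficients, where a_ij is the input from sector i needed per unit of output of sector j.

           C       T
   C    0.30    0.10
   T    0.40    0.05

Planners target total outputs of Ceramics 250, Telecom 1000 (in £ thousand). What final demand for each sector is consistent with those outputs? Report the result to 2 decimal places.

I − A =
  [   0.70    -0.10]
  [  -0.40     0.95]
d = (I − A) x:
  d_C = (+0.70)·250 + (-0.10)·1000 = 75.00
  d_T = (-0.40)·250 + (+0.95)·1000 = 850.00

d_C = 75.00, d_T = 850.00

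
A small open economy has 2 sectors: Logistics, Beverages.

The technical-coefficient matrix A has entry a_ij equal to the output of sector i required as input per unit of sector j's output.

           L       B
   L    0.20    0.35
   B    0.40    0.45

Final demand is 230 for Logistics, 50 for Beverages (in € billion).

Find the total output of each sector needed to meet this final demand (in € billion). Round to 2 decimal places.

I − A =
  [   0.80    -0.35]
  [  -0.40     0.55]
det(I−A) = (0.80)(0.55) − (-0.35)(-0.40) = 0.3000
adj(I−A) = [[0.55, 0.35], [0.40, 0.80]]
(I − A)⁻¹ = adj(I−A) / det(I−A) ≈
  [   1.8333     1.1667]
  [   1.3333     2.6667]
x = (I − A)⁻¹ d = adj(I−A)·d / det(I−A), with det(I−A) = 0.3000:
  x_L = (0.55·230 + 0.35·50) / 0.3000 = 144.00 / 0.3000 = 480.00
  x_B = (0.40·230 + 0.80·50) / 0.3000 = 132.00 / 0.3000 = 440.00

x_L = 480.00, x_B = 440.00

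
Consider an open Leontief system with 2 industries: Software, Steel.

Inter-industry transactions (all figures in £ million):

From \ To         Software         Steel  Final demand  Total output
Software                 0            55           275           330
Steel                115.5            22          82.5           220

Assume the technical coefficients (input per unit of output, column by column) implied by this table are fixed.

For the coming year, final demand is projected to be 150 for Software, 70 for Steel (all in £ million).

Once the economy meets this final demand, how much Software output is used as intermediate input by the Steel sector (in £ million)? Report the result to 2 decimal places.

z_12 = 37.69

Technical coefficients a_ij = z_ij / X_j:
  a_11 = 0/330 = 0.00, a_21 = 115.5/330 = 0.35
  a_12 = 55/220 = 0.25, a_22 = 22/220 = 0.10
I − A =
  [   1.00    -0.25]
  [  -0.35     0.90]
det(I−A) = (1.00)(0.90) − (-0.25)(-0.35) = 0.8125
adj(I−A) = [[0.90, 0.25], [0.35, 1.00]]
(I − A)⁻¹ = adj(I−A) / det(I−A) ≈
  [   1.1077     0.3077]
  [   0.4308     1.2308]
First solve x = (I − A)⁻¹ d = adj(I−A)·d / det(I−A); in particular x_2 = (0.35·150 + 1.00·70) / 0.8125 = 122.50 / 0.8125 ≈ 150.7692.
Intermediate flow from 1 to 2: z_12 = a_12 · x_2 = 0.25 × 122.50 / 0.8125 = 30.625 / 0.8125 ≈ 37.69.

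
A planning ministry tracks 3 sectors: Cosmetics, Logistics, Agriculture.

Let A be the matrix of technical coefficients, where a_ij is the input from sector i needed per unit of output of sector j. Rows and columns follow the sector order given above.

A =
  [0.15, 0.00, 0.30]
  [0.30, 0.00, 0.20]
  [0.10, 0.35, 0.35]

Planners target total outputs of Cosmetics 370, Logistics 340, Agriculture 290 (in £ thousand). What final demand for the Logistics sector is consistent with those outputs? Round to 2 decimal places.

I − A =
  [   0.85     0.00    -0.30]
  [  -0.30     1.00    -0.20]
  [  -0.10    -0.35     0.65]
d = (I − A) x:
  d_1 = (+0.85)·370 + (+0.00)·340 + (-0.30)·290 = 227.50
  d_2 = (-0.30)·370 + (+1.00)·340 + (-0.20)·290 = 171.00
  d_3 = (-0.10)·370 + (-0.35)·340 + (+0.65)·290 = 32.50

d_2 = 171.00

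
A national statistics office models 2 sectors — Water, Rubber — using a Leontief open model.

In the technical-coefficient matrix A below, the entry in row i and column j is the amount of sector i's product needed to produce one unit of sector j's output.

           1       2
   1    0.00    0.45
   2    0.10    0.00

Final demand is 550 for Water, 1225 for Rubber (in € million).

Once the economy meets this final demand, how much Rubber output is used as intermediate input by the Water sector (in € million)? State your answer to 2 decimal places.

z_21 = 115.31

I − A =
  [   1.00    -0.45]
  [  -0.10     1.00]
det(I−A) = (1.00)(1.00) − (-0.45)(-0.10) = 0.9550
adj(I−A) = [[1.00, 0.45], [0.10, 1.00]]
(I − A)⁻¹ = adj(I−A) / det(I−A) ≈
  [   1.0471     0.4712]
  [   0.1047     1.0471]
First solve x = (I − A)⁻¹ d = adj(I−A)·d / det(I−A); in particular x_1 = (1.00·550 + 0.45·1225) / 0.9550 = 1101.25 / 0.9550 ≈ 1153.1414.
Intermediate flow from 2 to 1: z_21 = a_21 · x_1 = 0.10 × 1101.25 / 0.9550 = 110.125 / 0.9550 ≈ 115.31.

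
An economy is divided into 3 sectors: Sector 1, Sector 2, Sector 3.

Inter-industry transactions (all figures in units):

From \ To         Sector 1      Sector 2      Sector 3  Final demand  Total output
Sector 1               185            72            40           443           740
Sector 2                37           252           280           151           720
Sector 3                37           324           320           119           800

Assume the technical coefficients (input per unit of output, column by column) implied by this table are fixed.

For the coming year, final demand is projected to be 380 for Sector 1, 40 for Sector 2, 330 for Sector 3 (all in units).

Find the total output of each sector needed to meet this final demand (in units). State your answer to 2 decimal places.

Technical coefficients a_ij = z_ij / X_j:
  a_11 = 185/740 = 0.25, a_21 = 37/740 = 0.05, a_31 = 37/740 = 0.05
  a_12 = 72/720 = 0.10, a_22 = 252/720 = 0.35, a_32 = 324/720 = 0.45
  a_13 = 40/800 = 0.05, a_23 = 280/800 = 0.35, a_33 = 320/800 = 0.40
I − A =
  [   0.75    -0.10    -0.05]
  [  -0.05     0.65    -0.35]
  [  -0.05    -0.45     0.60]
Cofactors of I−A, C_ij = (−1)^(i+j)·(minor ij) (rows/columns in the sector order above):
  C_11 = (0.65)(0.60) − (-0.35)(-0.45) = 0.2325
  C_12 = −[(-0.05)(0.60) − (-0.35)(-0.05)] = 0.0475
  C_13 = (-0.05)(-0.45) − (0.65)(-0.05) = 0.0550
  C_21 = −[(-0.10)(0.60) − (-0.05)(-0.45)] = 0.0825
  C_22 = (0.75)(0.60) − (-0.05)(-0.05) = 0.4475
  C_23 = −[(0.75)(-0.45) − (-0.10)(-0.05)] = 0.3425
  C_31 = (-0.10)(-0.35) − (-0.05)(0.65) = 0.0675
  C_32 = −[(0.75)(-0.35) − (-0.05)(-0.05)] = 0.2650
  C_33 = (0.75)(0.65) − (-0.10)(-0.05) = 0.4825
det(I−A) = Σ_j (I−A)_1j·C_1j = (0.75)(0.2325) + (-0.10)(0.0475) + (-0.05)(0.0550) = 0.166875
adj(I−A) = Cᵀ =
  [ 0.2325   0.0825   0.0675]
  [ 0.0475   0.4475   0.2650]
  [ 0.0550   0.3425   0.4825]
(I − A)⁻¹ = adj(I−A) / det(I−A) ≈
  [   1.3933     0.4944     0.4045]
  [   0.2846     2.6816     1.5880]
  [   0.3296     2.0524     2.8914]
x = (I − A)⁻¹ d = adj(I−A)·d / det(I−A), with det(I−A) = 0.166875:
  x_1 = (0.2325·380 + 0.0825·40 + 0.0675·330) / 0.166875 = 113.925 / 0.166875 ≈ 682.70
  x_2 = (0.0475·380 + 0.4475·40 + 0.2650·330) / 0.166875 = 123.40 / 0.166875 ≈ 739.48
  x_3 = (0.0550·380 + 0.3425·40 + 0.4825·330) / 0.166875 = 193.825 / 0.166875 ≈ 1161.50

x_1 = 682.70, x_2 = 739.48, x_3 = 1161.50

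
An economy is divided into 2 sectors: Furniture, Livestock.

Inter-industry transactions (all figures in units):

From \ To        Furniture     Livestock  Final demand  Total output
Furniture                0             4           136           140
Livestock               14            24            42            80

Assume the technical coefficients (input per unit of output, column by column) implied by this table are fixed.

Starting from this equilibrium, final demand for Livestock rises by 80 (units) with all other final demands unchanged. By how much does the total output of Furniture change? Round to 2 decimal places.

Δx_F = 5.76

Technical coefficients a_ij = z_ij / X_j:
  a_FF = 0/140 = 0.00, a_LF = 14/140 = 0.10
  a_FL = 4/80 = 0.05, a_LL = 24/80 = 0.30
I − A =
  [   1.00    -0.05]
  [  -0.10     0.70]
det(I−A) = (1.00)(0.70) − (-0.05)(-0.10) = 0.6950
adj(I−A) = [[0.70, 0.05], [0.10, 1.00]]
(I − A)⁻¹ = adj(I−A) / det(I−A) ≈
  [   1.0072     0.0719]
  [   0.1439     1.4388]
Δx = (I − A)⁻¹ Δd with Δd having +80 in the Livestock component and 0 elsewhere.
So Δx_F = L_FL · (+80), where L_FL = adj(I−A)_FL / det(I−A) = 0.05 / 0.6950.
Δx_F = 0.05 × (+80) / 0.6950 = 4.00 / 0.6950 ≈ 5.76.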